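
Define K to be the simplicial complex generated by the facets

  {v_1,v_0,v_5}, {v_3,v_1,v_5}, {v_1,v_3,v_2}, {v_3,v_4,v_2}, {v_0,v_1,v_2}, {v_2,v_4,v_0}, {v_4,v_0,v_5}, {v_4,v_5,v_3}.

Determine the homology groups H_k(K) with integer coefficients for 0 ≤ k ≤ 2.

We work with the vertex ordering v_0 < v_1 < v_2 < v_3 < v_4 < v_5. The simplices of K, each written with vertices in increasing order, are:

  0-simplices (6): [v_0], [v_1], [v_2], [v_3], [v_4], [v_5]
  1-simplices (12): [v_0,v_1], [v_0,v_2], [v_0,v_4], [v_0,v_5], [v_1,v_2], [v_1,v_3], [v_1,v_5], [v_2,v_3], [v_2,v_4], [v_3,v_4], [v_3,v_5], [v_4,v_5]
  2-simplices (8): [v_0,v_1,v_2], [v_0,v_1,v_5], [v_0,v_2,v_4], [v_0,v_4,v_5], [v_1,v_2,v_3], [v_1,v_3,v_5], [v_2,v_3,v_4], [v_3,v_4,v_5]

Hence C_0 ≅ Z^6, C_1 ≅ Z^12, C_2 ≅ Z^8.

∂_1: C_1 → C_0 sends each edge [p,q] (with p < q) to q − p. For instance
  ∂[v_3,v_4] = [v_4] − [v_3].
This gives a 6×12 integer matrix of rank 5; reducing to Smith normal form yields diagonal entries (1,1,1,1,1).

The boundary map ∂_2: C_2 → C_1 sends each 2-simplex [p,q,r] to [q,r] − [p,r] + [p,q]. For instance
  ∂[v_0,v_1,v_5] = [v_1,v_5] − [v_0,v_5] + [v_0,v_1],
  ∂[v_1,v_2,v_3] = [v_2,v_3] − [v_1,v_3] + [v_1,v_2].
As a 12×8 matrix over Z this has rank 7, with invariant factors (1,1,1,1,1,1,1).

Computing H_k = (kernel of ∂_k) / (image of ∂_{k+1}):

  H_0: rank C_0 − rank ∂_1 = 6 − 5 = 1, and the invariant factors of ∂_1 are all 1, so H_0 = Z.
  H_1: rank ker ∂_1 − rank ∂_2 = (12 − 5) − 7 = 0, and the invariant factors of ∂_2 are all 1, so H_1 = 0.
  H_2: rank ker ∂_2 − rank ∂_3 = (8 − 7) − 0 = 1, and there is no ∂_3, so H_2 = Z.

H_0 = Z,  H_1 = 0,  H_2 = Z.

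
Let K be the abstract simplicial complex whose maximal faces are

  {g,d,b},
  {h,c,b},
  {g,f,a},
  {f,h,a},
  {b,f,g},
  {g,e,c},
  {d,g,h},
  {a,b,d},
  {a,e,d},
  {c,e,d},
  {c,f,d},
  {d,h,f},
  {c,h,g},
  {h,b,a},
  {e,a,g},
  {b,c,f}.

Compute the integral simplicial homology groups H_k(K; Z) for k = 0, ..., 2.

H_0 = Z,  H_1 = Z^2,  H_2 = Z.

We work with the vertex ordering a < b < c < d < e < f < g < h. The simplices of K, each written with vertices in increasing order, are:

  0-simplices (8): a, b, c, d, e, f, g, h
  1-simplices (24): ab, ad, ae, af, ag, ah, bc, bd, bf, bg, bh, cd, ce, cf, cg, ch, de, df, dg, dh, eg, fg, fh, gh
  2-simplices (16): abd, abh, ade, aeg, afg, afh, bcf, bch, bdg, bfg, cde, cdf, ceg, cgh, dfh, dgh

so the chain groups are C_0 ≅ Z^8, C_1 ≅ Z^24, C_2 ≅ Z^16.

The boundary map ∂_1: C_1 → C_0 is given by ∂[p,q] = [q] − [p].
The 8×24 boundary matrix has rank 7 and Smith normal form diag(1,1,1,1,1,1,1).

The boundary map ∂_2: C_2 → C_1 maps a triangle to the signed sum of its edges. For instance
  ∂abd = bd − ad + ab,
  ∂bdg = dg − bg + bd.
The 24×16 boundary matrix has rank 15 and Smith normal form diag(1,1,1,1,1,1,1,1,1,1,1,1,1,1,1).

Reading off H_k = ker ∂_k / im ∂_{k+1}:

  H_0: rank C_0 − rank ∂_1 = 8 − 7 = 1, and the invariant factors of ∂_1 are all 1, so H_0 ≅ Z.
  H_1: rank ker ∂_1 − rank ∂_2 = (24 − 7) − 15 = 2, and the invariant factors of ∂_2 are all 1, so H_1 ≅ Z^2.
  H_2: rank ker ∂_2 − rank ∂_3 = (16 − 15) − 0 = 1, and there is no ∂_3, so H_2 ≅ Z.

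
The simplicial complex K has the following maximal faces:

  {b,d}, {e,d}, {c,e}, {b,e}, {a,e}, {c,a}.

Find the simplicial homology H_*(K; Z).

H_0 = Z,  H_1 = Z^2.

We work with the vertex ordering a < b < c < d < e. The simplices of K, each written with vertices in increasing order, are:

  0-simplices (5): a, b, c, d, e
  1-simplices (6): ac, ae, bd, be, ce, de

giving chain groups C_0 ≅ Z^5, C_1 ≅ Z^6.

∂_1: C_1 → C_0 is given by ∂[p,q] = [q] − [p].
The resulting 5×6 matrix has rank 4, and its Smith normal form has invariant factors (1,1,1,1).

Reading off H_k = ker ∂_k / im ∂_{k+1}:

  H_0: rank C_0 − rank ∂_1 = 5 − 4 = 1, and the invariant factors of ∂_1 are all 1, so H_0 ≅ Z.
  H_1: rank ker ∂_1 − rank ∂_2 = (6 − 4) − 0 = 2, and there is no ∂_2, so H_1 ≅ Z^2.

As a check, the Euler characteristic is 5 − 6 = -1, which agrees with 1 − 2 = -1.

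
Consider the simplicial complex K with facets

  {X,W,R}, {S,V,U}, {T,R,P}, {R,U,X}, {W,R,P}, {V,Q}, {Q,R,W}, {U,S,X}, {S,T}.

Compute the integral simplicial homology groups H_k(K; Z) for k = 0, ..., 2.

Fix the vertex order P < Q < R < S < T < U < V < W < X and write every simplex with vertices in increasing order. Then dim K = 2 and the simplices of K are:

  0-simplices (9): P, Q, R, S, T, U, V, W, X
  1-simplices (17): PR, PT, PW, QR, QV, QW, RT, RU, RW, RX, ST, SU, SV, SX, UV, UX, WX
  2-simplices (7): PRT, PRW, QRW, RUX, RWX, SUV, SUX

Hence C_0 ≅ Z^9, C_1 ≅ Z^17, C_2 ≅ Z^7.

∂_1: C_1 → C_0 maps an edge to its endpoints' difference, ∂[p,q] = q − p. For instance
  ∂QV = V − Q.
This gives a 9×17 integer matrix of rank 8; reducing to Smith normal form yields diagonal entries (1,1,1,1,1,1,1,1).

Boundary ∂_2: C_2 → C_1 maps a triangle to the signed sum of its edges. For instance
  ∂PRW = RW − PW + PR,
  ∂SUV = UV − SV + SU.
This gives a 17×7 integer matrix of rank 7; reducing to Smith normal form yields diagonal entries (1,1,1,1,1,1,1).

Reading off H_k = ker ∂_k / im ∂_{k+1}:

  H_0: rank C_0 − rank ∂_1 = 9 − 8 = 1, and the invariant factors of ∂_1 are all 1, so H_0 = Z.
  H_1: rank ker ∂_1 − rank ∂_2 = (17 − 8) − 7 = 2, and the invariant factors of ∂_2 are all 1, so H_1 = Z^2.
  H_2: rank ker ∂_2 − rank ∂_3 = (7 − 7) − 0 = 0, and there is no ∂_3, so H_2 = 0.

H_0 = Z,  H_1 = Z^2,  H_2 = 0.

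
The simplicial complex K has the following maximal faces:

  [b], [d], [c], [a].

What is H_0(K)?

Order the vertices as a < b < c < d. Listing each simplex with vertices in this order, K has dimension 0 with simplices:

  0-simplices (4): a, b, c, d

Hence C_0 ≅ Z^4.

From H_k ≅ ker(∂_k) / im(∂_{k+1}) we obtain:

  H_0: rank C_0 − rank ∂_1 = 4 − 0 = 4, and there is no ∂_1, so H_0 = Z^4.

H_0 ≅ Z^4.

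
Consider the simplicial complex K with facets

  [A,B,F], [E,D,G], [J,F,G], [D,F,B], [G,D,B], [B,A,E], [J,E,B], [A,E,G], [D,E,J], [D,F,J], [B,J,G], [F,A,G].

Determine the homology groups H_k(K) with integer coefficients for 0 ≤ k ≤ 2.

H_0 ≅ Z,  H_1 ≅ Z_2,  H_2 = 0.

Order the vertices as A < B < D < E < F < G < J. Listing each simplex with vertices in this order, K has dimension 2 with simplices:

  0-simplices (7): A, B, D, E, F, G, J
  1-simplices (18): AB, AE, AF, AG, BD, BE, BF, BG, BJ, DE, DF, DG, DJ, EG, EJ, FG, FJ, GJ
  2-simplices (12): ABE, ABF, AEG, AFG, BDF, BDG, BEJ, BGJ, DEG, DEJ, DFJ, FGJ

Hence C_0 ≅ Z^7, C_1 ≅ Z^18, C_2 ≅ Z^12.

The boundary map ∂_1: C_1 → C_0 sends each edge [p,q] (with p < q) to q − p.
This gives a 7×18 integer matrix of rank 6; reducing to Smith normal form yields diagonal entries (1,1,1,1,1,1).

The boundary map ∂_2: C_2 → C_1 acts by ∂[p,q,r] = [q,r] − [p,r] + [p,q]. For instance
  ∂DFJ = FJ − DJ + DF,
  ∂BEJ = EJ − BJ + BE.
As a 18×12 matrix over Z this has rank 12, with invariant factors (1,1,1,1,1,1,1,1,1,1,1,2).

Reading off H_k = ker ∂_k / im ∂_{k+1}:

  H_0: rank C_0 − rank ∂_1 = 7 − 6 = 1, and the invariant factors of ∂_1 are all 1, so H_0 = Z.
  H_1: rank ker ∂_1 − rank ∂_2 = (18 − 6) − 12 = 0, and ∂_2 has invariant factor 2 > 1, so H_1 = Z_2.
  H_2: rank ker ∂_2 − rank ∂_3 = (12 − 12) − 0 = 0, and there is no ∂_3, so H_2 = 0.

(K is a triangulation of the real projective plane RP^2.)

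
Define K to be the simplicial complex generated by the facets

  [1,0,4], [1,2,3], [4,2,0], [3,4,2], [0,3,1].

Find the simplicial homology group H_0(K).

H_0 = Z.

Take the total order 0 < 1 < 2 < 3 < 4 on the vertex set. Then K (dimension 2) consists of the simplices:

  0-simplices (5): [0], [1], [2], [3], [4]
  1-simplices (10): [0,1], [0,2], [0,3], [0,4], [1,2], [1,3], [1,4], [2,3], [2,4], [3,4]
  2-simplices (5): [0,1,3], [0,1,4], [0,2,4], [1,2,3], [2,3,4]

Hence C_0 ≅ Z^5, C_1 ≅ Z^10, C_2 ≅ Z^5.

Boundary ∂_1: C_1 → C_0 sends each edge [p,q] (with p < q) to q − p. For instance
  ∂[1,4] = [4] − [1].
The 5×10 boundary matrix has rank 4 and Smith normal form diag(1,1,1,1).

The boundary map ∂_2: C_2 → C_1 acts by ∂[p,q,r] = [q,r] − [p,r] + [p,q]. For instance
  ∂[2,3,4] = [3,4] − [2,4] + [2,3],
  ∂[0,1,4] = [1,4] − [0,4] + [0,1].
The 10×5 boundary matrix has rank 5 and Smith normal form diag(1,1,1,1,1).

From H_k ≅ ker(∂_k) / im(∂_{k+1}) we obtain:

  H_0: rank C_0 − rank ∂_1 = 5 − 4 = 1, and the invariant factors of ∂_1 are all 1, so H_0 = Z.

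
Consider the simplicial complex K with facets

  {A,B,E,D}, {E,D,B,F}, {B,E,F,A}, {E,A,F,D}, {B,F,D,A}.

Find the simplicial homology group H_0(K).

H_0 = Z.

Take the total order A < B < D < E < F on the vertex set. Then K (dimension 3) consists of the simplices:

  0-simplices (5): A, B, D, E, F
  1-simplices (10): AB, AD, AE, AF, BD, BE, BF, DE, DF, EF
  2-simplices (10): ABD, ABE, ABF, ADE, ADF, AEF, BDE, BDF, BEF, DEF
  3-simplices (5): ABDE, ABDF, ABEF, ADEF, BDEF

giving chain groups C_0 ≅ Z^5, C_1 ≅ Z^10, C_2 ≅ Z^10, C_3 ≅ Z^5.

Boundary ∂_1: C_1 → C_0 maps an edge to its endpoints' difference, ∂[p,q] = q − p.
The resulting 5×10 matrix has rank 4, and its Smith normal form has invariant factors (1,1,1,1).

The boundary map ∂_2: C_2 → C_1 acts by ∂[p,q,r] = [q,r] − [p,r] + [p,q]. For instance
  ∂ABD = BD − AD + AB,
  ∂BDE = DE − BE + BD.
This gives a 10×10 integer matrix of rank 6; reducing to Smith normal form yields diagonal entries (1,1,1,1,1,1).

The boundary map ∂_3: C_3 → C_2 sends each 3-simplex σ to the alternating sum Σ_i (−1)^i (σ with its i-th vertex removed). For instance
  ∂ABDE = BDE − ADE + ABE − ABD,
  ∂ABDF = BDF − ADF + ABF − ABD.
The resulting 10×5 matrix has rank 4, and its Smith normal form has invariant factors (1,1,1,1).

Computing H_k = (kernel of ∂_k) / (image of ∂_{k+1}):

  H_0: rank C_0 − rank ∂_1 = 5 − 4 = 1, and the invariant factors of ∂_1 are all 1, so H_0 = Z.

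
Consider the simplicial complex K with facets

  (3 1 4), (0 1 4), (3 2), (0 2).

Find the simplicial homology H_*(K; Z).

Fix the vertex order 0 < 1 < 2 < 3 < 4 and write every simplex with vertices in increasing order. Then dim K = 2 and the simplices of K are:

  0-simplices (5): [0], [1], [2], [3], [4]
  1-simplices (7): [0,1], [0,2], [0,4], [1,3], [1,4], [2,3], [3,4]
  2-simplices (2): [0,1,4], [1,3,4]

Hence C_0 ≅ Z^5, C_1 ≅ Z^7, C_2 ≅ Z^2.

The boundary map ∂_1: C_1 → C_0 sends each edge [p,q] (with p < q) to q − p. For instance
  ∂[1,4] = [4] − [1].
As a 5×7 matrix over Z this has rank 4, with invariant factors (1,1,1,1).

Boundary ∂_2: C_2 → C_1 maps a triangle to the signed sum of its edges. For instance
  ∂[1,3,4] = [3,4] − [1,4] + [1,3],
  ∂[0,1,4] = [1,4] − [0,4] + [0,1].
This gives a 7×2 integer matrix of rank 2; reducing to Smith normal form yields diagonal entries (1,1).

Reading off H_k = ker ∂_k / im ∂_{k+1}:

  H_0: rank C_0 − rank ∂_1 = 5 − 4 = 1, and the invariant factors of ∂_1 are all 1, so H_0 ≅ Z.
  H_1: rank ker ∂_1 − rank ∂_2 = (7 − 4) − 2 = 1, and the invariant factors of ∂_2 are all 1, so H_1 ≅ Z.
  H_2: rank ker ∂_2 − rank ∂_3 = (2 − 2) − 0 = 0, and there is no ∂_3, so H_2 ≅ 0.

As a check, the Euler characteristic is 5 − 7 + 2 = 0, which agrees with 1 − 1 + 0 = 0.

H_0 = Z,  H_1 = Z,  H_2 = 0.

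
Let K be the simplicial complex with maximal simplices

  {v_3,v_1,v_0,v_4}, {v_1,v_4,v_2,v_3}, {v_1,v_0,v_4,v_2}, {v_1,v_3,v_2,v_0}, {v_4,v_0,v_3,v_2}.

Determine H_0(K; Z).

Take the total order v_0 < v_1 < v_2 < v_3 < v_4 on the vertex set. Then K (dimension 3) consists of the simplices:

  0-simplices (5): [v_0], [v_1], [v_2], [v_3], [v_4]
  1-simplices (10): [v_0,v_1], [v_0,v_2], [v_0,v_3], [v_0,v_4], [v_1,v_2], [v_1,v_3], [v_1,v_4], [v_2,v_3], [v_2,v_4], [v_3,v_4]
  2-simplices (10): [v_0,v_1,v_2], [v_0,v_1,v_3], [v_0,v_1,v_4], [v_0,v_2,v_3], [v_0,v_2,v_4], [v_0,v_3,v_4], [v_1,v_2,v_3], [v_1,v_2,v_4], [v_1,v_3,v_4], [v_2,v_3,v_4]
  3-simplices (5): [v_0,v_1,v_2,v_3], [v_0,v_1,v_2,v_4], [v_0,v_1,v_3,v_4], [v_0,v_2,v_3,v_4], [v_1,v_2,v_3,v_4]

so the chain groups are C_0 ≅ Z^5, C_1 ≅ Z^10, C_2 ≅ Z^10, C_3 ≅ Z^5.

The boundary map ∂_1: C_1 → C_0 sends each edge [p,q] (with p < q) to q − p.
The 5×10 boundary matrix has rank 4 and Smith normal form diag(1,1,1,1).

∂_2: C_2 → C_1 maps a triangle to the signed sum of its edges. For instance
  ∂[v_0,v_1,v_2] = [v_1,v_2] − [v_0,v_2] + [v_0,v_1],
  ∂[v_0,v_2,v_3] = [v_2,v_3] − [v_0,v_3] + [v_0,v_2].
The 10×10 boundary matrix has rank 6 and Smith normal form diag(1,1,1,1,1,1).

∂_3: C_3 → C_2 sends each 3-simplex σ to the alternating sum Σ_i (−1)^i (σ with its i-th vertex removed). For instance
  ∂[v_0,v_1,v_3,v_4] = [v_1,v_3,v_4] − [v_0,v_3,v_4] + [v_0,v_1,v_4] − [v_0,v_1,v_3],
  ∂[v_0,v_1,v_2,v_4] = [v_1,v_2,v_4] − [v_0,v_2,v_4] + [v_0,v_1,v_4] − [v_0,v_1,v_2].
The 10×5 boundary matrix has rank 4 and Smith normal form diag(1,1,1,1).

Now H_k = ker ∂_k / im ∂_{k+1}, so:

  H_0: rank C_0 − rank ∂_1 = 5 − 4 = 1, and the invariant factors of ∂_1 are all 1, so H_0 = Z.

(K is a triangulation of the 3-sphere S^3.)

H_0 = Z.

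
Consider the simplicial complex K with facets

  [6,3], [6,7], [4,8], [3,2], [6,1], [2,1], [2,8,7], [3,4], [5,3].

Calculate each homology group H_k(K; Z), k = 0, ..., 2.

Order the vertices as 1 < 2 < 3 < 4 < 5 < 6 < 7 < 8. Listing each simplex with vertices in this order, K has dimension 2 with simplices:

  0-simplices (8): [1], [2], [3], [4], [5], [6], [7], [8]
  1-simplices (11): [1,2], [1,6], [2,3], [2,7], [2,8], [3,4], [3,5], [3,6], [4,8], [6,7], [7,8]
  2-simplices (1): [2,7,8]

giving chain groups C_0 ≅ Z^8, C_1 ≅ Z^11, C_2 ≅ Z^1.

Boundary ∂_1: C_1 → C_0 is given by ∂[p,q] = [q] − [p].
The 8×11 boundary matrix has rank 7 and Smith normal form diag(1,1,1,1,1,1,1).

∂_2: C_2 → C_1 sends each 2-simplex [p,q,r] to [q,r] − [p,r] + [p,q]. For instance
  ∂[2,7,8] = [7,8] − [2,8] + [2,7].
The resulting 11×1 matrix has rank 1, and its Smith normal form has invariant factors (1).

Computing H_k = (kernel of ∂_k) / (image of ∂_{k+1}):

  H_0: rank C_0 − rank ∂_1 = 8 − 7 = 1, and the invariant factors of ∂_1 are all 1, so H_0 = Z.
  H_1: rank ker ∂_1 − rank ∂_2 = (11 − 7) − 1 = 3, and the invariant factors of ∂_2 are all 1, so H_1 = Z^3.
  H_2: rank ker ∂_2 − rank ∂_3 = (1 − 1) − 0 = 0, and there is no ∂_3, so H_2 = 0.

H_0 ≅ Z,  H_1 ≅ Z^3,  H_2 = 0.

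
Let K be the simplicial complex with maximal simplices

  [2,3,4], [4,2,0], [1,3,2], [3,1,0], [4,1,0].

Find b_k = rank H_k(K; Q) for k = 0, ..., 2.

K has 5 vertices, 10 edges, 5 triangles.
rank ∂_0 = 0, rank ∂_1 = 4 ⇒ b_0 = 5 − 0 − 4 = 1; all invariant factors of ∂_1 are 1 so no torsion. So H_0 = Z.
rank ∂_1 = 4, rank ∂_2 = 5 ⇒ b_1 = 10 − 4 − 5 = 1; all invariant factors of ∂_2 are 1 so no torsion. So H_1 = Z.
rank ∂_2 = 5, rank ∂_3 = 0 ⇒ b_2 = 5 − 5 − 0 = 0. So H_2 = 0.

b_0 = 1, b_1 = 1, b_2 = 0.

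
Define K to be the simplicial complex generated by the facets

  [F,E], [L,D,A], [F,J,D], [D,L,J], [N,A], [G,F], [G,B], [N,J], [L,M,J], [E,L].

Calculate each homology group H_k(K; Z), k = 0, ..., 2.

Fix the vertex order A < B < D < E < F < G < J < L < M < N and write every simplex with vertices in increasing order. Then dim K = 2 and the simplices of K are:

  0-simplices (10): A, B, D, E, F, G, J, L, M, N
  1-simplices (15): AD, AL, AN, BG, DF, DJ, DL, EF, EL, FG, FJ, JL, JM, JN, LM
  2-simplices (4): ADL, DFJ, DJL, JLM

Hence C_0 ≅ Z^10, C_1 ≅ Z^15, C_2 ≅ Z^4.

∂_1: C_1 → C_0 is given by ∂[p,q] = [q] − [p]. For instance
  ∂AD = D − A.
As a 10×15 matrix over Z this has rank 9, with invariant factors (1,1,1,1,1,1,1,1,1).

∂_2: C_2 → C_1 maps a triangle to the signed sum of its edges. For instance
  ∂ADL = DL − AL + AD,
  ∂DFJ = FJ − DJ + DF.
As a 15×4 matrix over Z this has rank 4, with invariant factors (1,1,1,1).

Computing H_k = (kernel of ∂_k) / (image of ∂_{k+1}):

  H_0: rank C_0 − rank ∂_1 = 10 − 9 = 1, and the invariant factors of ∂_1 are all 1, so H_0 = Z.
  H_1: rank ker ∂_1 − rank ∂_2 = (15 − 9) − 4 = 2, and the invariant factors of ∂_2 are all 1, so H_1 = Z^2.
  H_2: rank ker ∂_2 − rank ∂_3 = (4 − 4) − 0 = 0, and there is no ∂_3, so H_2 = 0.

H_0 = Z,  H_1 = Z^2,  H_2 = 0.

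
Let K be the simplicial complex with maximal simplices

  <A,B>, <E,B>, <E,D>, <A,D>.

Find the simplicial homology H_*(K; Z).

H_0 ≅ Z,  H_1 ≅ Z.

Order the vertices as A < B < D < E. Listing each simplex with vertices in this order, K has dimension 1 with simplices:

  0-simplices (4): A, B, D, E
  1-simplices (4): AB, AD, BE, DE

Hence C_0 ≅ Z^4, C_1 ≅ Z^4.

The boundary map ∂_1: C_1 → C_0 sends each edge [p,q] (with p < q) to q − p. For instance
  ∂AB = B − A.
As a 4×4 matrix over Z this has rank 3, with invariant factors (1,1,1).

Now H_k = ker ∂_k / im ∂_{k+1}, so:

  H_0: rank C_0 − rank ∂_1 = 4 − 3 = 1, and the invariant factors of ∂_1 are all 1, so H_0 = Z.
  H_1: rank ker ∂_1 − rank ∂_2 = (4 − 3) − 0 = 1, and there is no ∂_2, so H_1 = Z.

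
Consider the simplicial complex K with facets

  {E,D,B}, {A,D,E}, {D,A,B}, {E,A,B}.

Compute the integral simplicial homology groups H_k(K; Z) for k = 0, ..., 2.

Take the total order A < B < D < E on the vertex set. Then K (dimension 2) consists of the simplices:

  0-simplices (4): A, B, D, E
  1-simplices (6): AB, AD, AE, BD, BE, DE
  2-simplices (4): ABD, ABE, ADE, BDE

so the chain groups are C_0 ≅ Z^4, C_1 ≅ Z^6, C_2 ≅ Z^4.

The boundary map ∂_1: C_1 → C_0 sends each edge [p,q] (with p < q) to q − p.
As a 4×6 matrix over Z this has rank 3, with invariant factors (1,1,1).

∂_2: C_2 → C_1 sends each 2-simplex [p,q,r] to [q,r] − [p,r] + [p,q]. For instance
  ∂ABD = BD − AD + AB,
  ∂ABE = BE − AE + AB.
The resulting 6×4 matrix has rank 3, and its Smith normal form has invariant factors (1,1,1).

From H_k ≅ ker(∂_k) / im(∂_{k+1}) we obtain:

  H_0: rank C_0 − rank ∂_1 = 4 − 3 = 1, and the invariant factors of ∂_1 are all 1, so H_0 ≅ Z.
  H_1: rank ker ∂_1 − rank ∂_2 = (6 − 3) − 3 = 0, and the invariant factors of ∂_2 are all 1, so H_1 ≅ 0.
  H_2: rank ker ∂_2 − rank ∂_3 = (4 − 3) − 0 = 1, and there is no ∂_3, so H_2 ≅ Z.

H_0 = Z,  H_1 = 0,  H_2 = Z.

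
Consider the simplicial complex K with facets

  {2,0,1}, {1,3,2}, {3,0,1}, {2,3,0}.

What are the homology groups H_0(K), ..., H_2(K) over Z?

H_0 = Z,  H_1 = 0,  H_2 = Z.

Fix the vertex order 0 < 1 < 2 < 3 and write every simplex with vertices in increasing order. Then dim K = 2 and the simplices of K are:

  0-simplices (4): [0], [1], [2], [3]
  1-simplices (6): [0,1], [0,2], [0,3], [1,2], [1,3], [2,3]
  2-simplices (4): [0,1,2], [0,1,3], [0,2,3], [1,2,3]

so the chain groups are C_0 ≅ Z^4, C_1 ≅ Z^6, C_2 ≅ Z^4.

Boundary ∂_1: C_1 → C_0 sends each edge [p,q] (with p < q) to q − p. For instance
  ∂[1,3] = [3] − [1].
The resulting 4×6 matrix has rank 3, and its Smith normal form has invariant factors (1,1,1).

Boundary ∂_2: C_2 → C_1 maps a triangle to the signed sum of its edges. For instance
  ∂[1,2,3] = [2,3] − [1,3] + [1,2],
  ∂[0,1,2] = [1,2] − [0,2] + [0,1].
This gives a 6×4 integer matrix of rank 3; reducing to Smith normal form yields diagonal entries (1,1,1).

Reading off H_k = ker ∂_k / im ∂_{k+1}:

  H_0: rank C_0 − rank ∂_1 = 4 − 3 = 1, and the invariant factors of ∂_1 are all 1, so H_0 ≅ Z.
  H_1: rank ker ∂_1 − rank ∂_2 = (6 − 3) − 3 = 0, and the invariant factors of ∂_2 are all 1, so H_1 ≅ 0.
  H_2: rank ker ∂_2 − rank ∂_3 = (4 − 3) − 0 = 1, and there is no ∂_3, so H_2 ≅ Z.

As a check, the Euler characteristic is 4 − 6 + 4 = 2, which agrees with 1 − 0 + 1 = 2.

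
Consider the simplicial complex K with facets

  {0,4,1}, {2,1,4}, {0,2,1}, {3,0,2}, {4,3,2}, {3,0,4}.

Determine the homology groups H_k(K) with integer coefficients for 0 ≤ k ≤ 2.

Order the vertices as 0 < 1 < 2 < 3 < 4. Listing each simplex with vertices in this order, K has dimension 2 with simplices:

  0-simplices (5): [0], [1], [2], [3], [4]
  1-simplices (9): [0,1], [0,2], [0,3], [0,4], [1,2], [1,4], [2,3], [2,4], [3,4]
  2-simplices (6): [0,1,2], [0,1,4], [0,2,3], [0,3,4], [1,2,4], [2,3,4]

so the chain groups are C_0 ≅ Z^5, C_1 ≅ Z^9, C_2 ≅ Z^6.

∂_1: C_1 → C_0 sends each edge [p,q] (with p < q) to q − p. For instance
  ∂[2,4] = [4] − [2].
The resulting 5×9 matrix has rank 4, and its Smith normal form has invariant factors (1,1,1,1).

∂_2: C_2 → C_1 acts by ∂[p,q,r] = [q,r] − [p,r] + [p,q]. For instance
  ∂[0,1,4] = [1,4] − [0,4] + [0,1],
  ∂[1,2,4] = [2,4] − [1,4] + [1,2].
The resulting 9×6 matrix has rank 5, and its Smith normal form has invariant factors (1,1,1,1,1).

Reading off H_k = ker ∂_k / im ∂_{k+1}:

  H_0: rank C_0 − rank ∂_1 = 5 − 4 = 1, and the invariant factors of ∂_1 are all 1, so H_0 = Z.
  H_1: rank ker ∂_1 − rank ∂_2 = (9 − 4) − 5 = 0, and the invariant factors of ∂_2 are all 1, so H_1 = 0.
  H_2: rank ker ∂_2 − rank ∂_3 = (6 − 5) − 0 = 1, and there is no ∂_3, so H_2 = Z.

As a check, the Euler characteristic is 5 − 9 + 6 = 2, which agrees with 1 − 0 + 1 = 2.

H_0 ≅ Z,  H_1 = 0,  H_2 ≅ Z.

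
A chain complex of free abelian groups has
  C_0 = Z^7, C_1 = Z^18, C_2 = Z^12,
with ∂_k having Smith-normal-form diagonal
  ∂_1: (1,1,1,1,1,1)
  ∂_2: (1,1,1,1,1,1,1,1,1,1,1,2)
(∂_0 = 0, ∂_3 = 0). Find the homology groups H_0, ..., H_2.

H_0 ≅ Z,  H_1 ≅ Z/2,  H_2 = 0.

H_0: b_0 = 7 − 0 − 6 = 1; torsion from ∂_1 factors > 1: none. So H_0 ≅ Z.
H_1: b_1 = 18 − 6 − 12 = 0; torsion from ∂_2 factors > 1: [2]. So H_1 ≅ Z/2.
H_2: b_2 = 12 − 12 − 0 = 0; torsion from ∂_3 factors > 1: none. So H_2 ≅ 0.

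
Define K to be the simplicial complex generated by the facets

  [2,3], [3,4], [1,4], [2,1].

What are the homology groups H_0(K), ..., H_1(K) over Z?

We work with the vertex ordering 1 < 2 < 3 < 4. The simplices of K, each written with vertices in increasing order, are:

  0-simplices (4): [1], [2], [3], [4]
  1-simplices (4): [1,2], [1,4], [2,3], [3,4]

giving chain groups C_0 ≅ Z^4, C_1 ≅ Z^4.

Boundary ∂_1: C_1 → C_0 is given by ∂[p,q] = [q] − [p]. For instance
  ∂[2,3] = [3] − [2].
This gives a 4×4 integer matrix of rank 3; reducing to Smith normal form yields diagonal entries (1,1,1).

Computing H_k = (kernel of ∂_k) / (image of ∂_{k+1}):

  H_0: rank C_0 − rank ∂_1 = 4 − 3 = 1, and the invariant factors of ∂_1 are all 1, so H_0 = Z.
  H_1: rank ker ∂_1 − rank ∂_2 = (4 − 3) − 0 = 1, and there is no ∂_2, so H_1 = Z.

(K is a triangulation of the circle S^1.)

H_0 ≅ Z,  H_1 ≅ Z.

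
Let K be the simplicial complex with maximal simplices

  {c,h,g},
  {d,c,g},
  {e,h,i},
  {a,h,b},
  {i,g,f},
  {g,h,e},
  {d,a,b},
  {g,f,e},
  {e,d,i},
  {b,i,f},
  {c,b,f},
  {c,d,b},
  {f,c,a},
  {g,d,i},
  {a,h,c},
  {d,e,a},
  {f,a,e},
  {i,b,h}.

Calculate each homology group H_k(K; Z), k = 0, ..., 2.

H_0 = Z,  H_1 = Z ⊕ Z/2,  H_2 = 0.

We work with the vertex ordering a < b < c < d < e < f < g < h < i. The simplices of K, each written with vertices in increasing order, are:

  0-simplices (9): a, b, c, d, e, f, g, h, i
  1-simplices (27): ab, ac, ad, ae, af, ah, bc, bd, bf, bh, bi, cd, cf, cg, ch, de, dg, di, ef, eg, eh, ei, fg, fi, gh, gi, hi
  2-simplices (18): abd, abh, acf, ach, ade, aef, bcd, bcf, bfi, bhi, cdg, cgh, dei, dgi, efg, egh, ehi, fgi

so the chain groups are C_0 ≅ Z^9, C_1 ≅ Z^27, C_2 ≅ Z^18.

∂_1: C_1 → C_0 sends each edge [p,q] (with p < q) to q − p. For instance
  ∂bc = c − b.
The 9×27 boundary matrix has rank 8 and Smith normal form diag(1,1,1,1,1,1,1,1).

The boundary map ∂_2: C_2 → C_1 sends each 2-simplex [p,q,r] to [q,r] − [p,r] + [p,q]. For instance
  ∂ach = ch − ah + ac,
  ∂egh = gh − eh + eg.
As a 27×18 matrix over Z this has rank 18, with invariant factors (1,1,1,1,1,1,1,1,1,1,1,1,1,1,1,1,1,2).

Computing H_k = (kernel of ∂_k) / (image of ∂_{k+1}):

  H_0: rank C_0 − rank ∂_1 = 9 − 8 = 1, and the invariant factors of ∂_1 are all 1, so H_0 = Z.
  H_1: rank ker ∂_1 − rank ∂_2 = (27 − 8) − 18 = 1, and ∂_2 has invariant factor 2 > 1, so H_1 = Z ⊕ Z/2.
  H_2: rank ker ∂_2 − rank ∂_3 = (18 − 18) − 0 = 0, and there is no ∂_3, so H_2 = 0.

As a check, the Euler characteristic is 9 − 27 + 18 = 0, which agrees with 1 − 1 + 0 = 0.
(K is a triangulation of the Klein bottle.)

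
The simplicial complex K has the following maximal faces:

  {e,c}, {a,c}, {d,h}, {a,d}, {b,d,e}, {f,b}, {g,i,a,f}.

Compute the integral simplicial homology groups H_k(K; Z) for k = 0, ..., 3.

We work with the vertex ordering a < b < c < d < e < f < g < h < i. The simplices of K, each written with vertices in increasing order, are:

  0-simplices (9): a, b, c, d, e, f, g, h, i
  1-simplices (14): ac, ad, af, ag, ai, bd, be, bf, ce, de, dh, fg, fi, gi
  2-simplices (5): afg, afi, agi, bde, fgi
  3-simplices (1): afgi

so the chain groups are C_0 ≅ Z^9, C_1 ≅ Z^14, C_2 ≅ Z^5, C_3 ≅ Z^1.

The boundary map ∂_1: C_1 → C_0 is given by ∂[p,q] = [q] − [p]. For instance
  ∂ai = i − a.
The resulting 9×14 matrix has rank 8, and its Smith normal form has invariant factors (1,1,1,1,1,1,1,1).

Boundary ∂_2: C_2 → C_1 acts by ∂[p,q,r] = [q,r] − [p,r] + [p,q]. For instance
  ∂bde = de − be + bd,
  ∂afi = fi − ai + af.
This gives a 14×5 integer matrix of rank 4; reducing to Smith normal form yields diagonal entries (1,1,1,1).

Boundary ∂_3: C_3 → C_2 sends each 3-simplex σ to the alternating sum Σ_i (−1)^i (σ with its i-th vertex removed). For instance
  ∂afgi = fgi − agi + afi − afg.
This gives a 5×1 integer matrix of rank 1; reducing to Smith normal form yields diagonal entries (1).

From H_k ≅ ker(∂_k) / im(∂_{k+1}) we obtain:

  H_0: rank C_0 − rank ∂_1 = 9 − 8 = 1, and the invariant factors of ∂_1 are all 1, so H_0 ≅ Z.
  H_1: rank ker ∂_1 − rank ∂_2 = (14 − 8) − 4 = 2, and the invariant factors of ∂_2 are all 1, so H_1 ≅ Z^2.
  H_2: rank ker ∂_2 − rank ∂_3 = (5 − 4) − 1 = 0, and the invariant factors of ∂_3 are all 1, so H_2 ≅ 0.
  H_3: rank ker ∂_3 − rank ∂_4 = (1 − 1) − 0 = 0, and there is no ∂_4, so H_3 ≅ 0.

As a check, the Euler characteristic is 9 − 14 + 5 − 1 = -1, which agrees with 1 − 2 + 0 − 0 = -1.

H_0 ≅ Z,  H_1 ≅ Z^2,  H_2 = 0,  H_3 = 0.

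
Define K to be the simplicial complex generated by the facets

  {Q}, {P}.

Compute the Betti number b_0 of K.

K has 2 vertices.
rank ∂_0 = 0, rank ∂_1 = 0 ⇒ b_0 = 2 − 0 − 0 = 2. So H_0 = Z^2.

b_0 = 2.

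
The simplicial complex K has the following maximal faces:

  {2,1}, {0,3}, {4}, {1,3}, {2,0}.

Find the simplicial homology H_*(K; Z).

Order the vertices as 0 < 1 < 2 < 3 < 4. Listing each simplex with vertices in this order, K has dimension 1 with simplices:

  0-simplices (5): [0], [1], [2], [3], [4]
  1-simplices (4): [0,2], [0,3], [1,2], [1,3]

giving chain groups C_0 ≅ Z^5, C_1 ≅ Z^4.

Boundary ∂_1: C_1 → C_0 sends each edge [p,q] (with p < q) to q − p.
This gives a 5×4 integer matrix of rank 3; reducing to Smith normal form yields diagonal entries (1,1,1).

Reading off H_k = ker ∂_k / im ∂_{k+1}:

  H_0: rank C_0 − rank ∂_1 = 5 − 3 = 2, and the invariant factors of ∂_1 are all 1, so H_0 ≅ Z^2.
  H_1: rank ker ∂_1 − rank ∂_2 = (4 − 3) − 0 = 1, and there is no ∂_2, so H_1 ≅ Z.

H_0 = Z^2,  H_1 = Z.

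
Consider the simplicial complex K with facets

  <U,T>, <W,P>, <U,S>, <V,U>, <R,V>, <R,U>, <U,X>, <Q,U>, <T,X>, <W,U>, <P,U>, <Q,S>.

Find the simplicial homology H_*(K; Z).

K has 9 vertices, 12 edges.
rank ∂_0 = 0, rank ∂_1 = 8 ⇒ b_0 = 9 − 0 − 8 = 1; all invariant factors of ∂_1 are 1 so no torsion. So H_0 = Z.
rank ∂_1 = 8, rank ∂_2 = 0 ⇒ b_1 = 12 − 8 − 0 = 4. So H_1 = Z^4.

H_0 ≅ Z,  H_1 ≅ Z^4.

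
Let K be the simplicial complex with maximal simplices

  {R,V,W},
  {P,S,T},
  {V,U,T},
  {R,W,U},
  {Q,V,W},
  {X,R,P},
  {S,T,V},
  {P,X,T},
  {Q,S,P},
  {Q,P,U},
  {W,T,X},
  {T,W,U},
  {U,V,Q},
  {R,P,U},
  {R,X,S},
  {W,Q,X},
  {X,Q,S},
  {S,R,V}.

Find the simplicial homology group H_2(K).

H_2 = 0.

Order the vertices as P < Q < R < S < T < U < V < W < X. Listing each simplex with vertices in this order, K has dimension 2 with simplices:

  0-simplices (9): P, Q, R, S, T, U, V, W, X
  1-simplices (27): PQ, PR, PS, PT, PU, PX, QS, QU, QV, QW, QX, RS, RU, RV, RW, RX, ST, SV, SX, TU, TV, TW, TX, UV, UW, VW, WX
  2-simplices (18): PQS, PQU, PRU, PRX, PST, PTX, QSX, QUV, QVW, QWX, RSV, RSX, RUW, RVW, STV, TUV, TUW, TWX

Hence C_0 ≅ Z^9, C_1 ≅ Z^27, C_2 ≅ Z^18.

∂_1: C_1 → C_0 sends each edge [p,q] (with p < q) to q − p. For instance
  ∂PX = X − P.
The resulting 9×27 matrix has rank 8, and its Smith normal form has invariant factors (1,1,1,1,1,1,1,1).

Boundary ∂_2: C_2 → C_1 acts by ∂[p,q,r] = [q,r] − [p,r] + [p,q]. For instance
  ∂RVW = VW − RW + RV,
  ∂QUV = UV − QV + QU.
This gives a 27×18 integer matrix of rank 18; reducing to Smith normal form yields diagonal entries (1,1,1,1,1,1,1,1,1,1,1,1,1,1,1,1,1,2).

Now H_k = ker ∂_k / im ∂_{k+1}, so:

  H_2: rank ker ∂_2 − rank ∂_3 = (18 − 18) − 0 = 0, and there is no ∂_3, so H_2 = 0.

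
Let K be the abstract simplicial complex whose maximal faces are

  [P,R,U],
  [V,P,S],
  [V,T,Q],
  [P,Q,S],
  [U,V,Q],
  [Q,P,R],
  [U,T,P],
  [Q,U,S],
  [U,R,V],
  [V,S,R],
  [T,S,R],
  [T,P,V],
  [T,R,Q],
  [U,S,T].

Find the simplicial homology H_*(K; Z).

Order the vertices as P < Q < R < S < T < U < V. Listing each simplex with vertices in this order, K has dimension 2 with simplices:

  0-simplices (7): P, Q, R, S, T, U, V
  1-simplices (21): PQ, PR, PS, PT, PU, PV, QR, QS, QT, QU, QV, RS, RT, RU, RV, ST, SU, SV, TU, TV, UV
  2-simplices (14): PQR, PQS, PRU, PSV, PTU, PTV, QRT, QSU, QTV, QUV, RST, RSV, RUV, STU

giving chain groups C_0 ≅ Z^7, C_1 ≅ Z^21, C_2 ≅ Z^14.

The boundary map ∂_1: C_1 → C_0 maps an edge to its endpoints' difference, ∂[p,q] = q − p. For instance
  ∂UV = V − U.
This gives a 7×21 integer matrix of rank 6; reducing to Smith normal form yields diagonal entries (1,1,1,1,1,1).

Boundary ∂_2: C_2 → C_1 sends each 2-simplex [p,q,r] to [q,r] − [p,r] + [p,q]. For instance
  ∂PQS = QS − PS + PQ,
  ∂PRU = RU − PU + PR.
This gives a 21×14 integer matrix of rank 13; reducing to Smith normal form yields diagonal entries (1,1,1,1,1,1,1,1,1,1,1,1,1).

From H_k ≅ ker(∂_k) / im(∂_{k+1}) we obtain:

  H_0: rank C_0 − rank ∂_1 = 7 − 6 = 1, and the invariant factors of ∂_1 are all 1, so H_0 = Z.
  H_1: rank ker ∂_1 − rank ∂_2 = (21 − 6) − 13 = 2, and the invariant factors of ∂_2 are all 1, so H_1 = Z^2.
  H_2: rank ker ∂_2 − rank ∂_3 = (14 − 13) − 0 = 1, and there is no ∂_3, so H_2 = Z.

H_0 = Z,  H_1 = Z^2,  H_2 = Z.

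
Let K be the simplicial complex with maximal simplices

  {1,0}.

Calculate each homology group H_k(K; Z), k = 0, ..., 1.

H_0 = Z,  H_1 = 0.

We work with the vertex ordering 0 < 1. The simplices of K, each written with vertices in increasing order, are:

  0-simplices (2): [0], [1]
  1-simplices (1): [0,1]

giving chain groups C_0 ≅ Z^2, C_1 ≅ Z^1.

The boundary map ∂_1: C_1 → C_0 is given by ∂[p,q] = [q] − [p]. For instance
  ∂[0,1] = [1] − [0].
The 2×1 boundary matrix has rank 1 and Smith normal form diag(1).

Now H_k = ker ∂_k / im ∂_{k+1}, so:

  H_0: rank C_0 − rank ∂_1 = 2 − 1 = 1, and the invariant factors of ∂_1 are all 1, so H_0 ≅ Z.
  H_1: rank ker ∂_1 − rank ∂_2 = (1 − 1) − 0 = 0, and there is no ∂_2, so H_1 ≅ 0.

As a check, the Euler characteristic is 2 − 1 = 1, which agrees with 1 − 0 = 1.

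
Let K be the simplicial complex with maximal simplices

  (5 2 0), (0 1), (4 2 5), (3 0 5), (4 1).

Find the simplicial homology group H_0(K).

H_0 ≅ Z.

Order the vertices as 0 < 1 < 2 < 3 < 4 < 5. Listing each simplex with vertices in this order, K has dimension 2 with simplices:

  0-simplices (6): [0], [1], [2], [3], [4], [5]
  1-simplices (9): [0,1], [0,2], [0,3], [0,5], [1,4], [2,4], [2,5], [3,5], [4,5]
  2-simplices (3): [0,2,5], [0,3,5], [2,4,5]

so the chain groups are C_0 ≅ Z^6, C_1 ≅ Z^9, C_2 ≅ Z^3.

The boundary map ∂_1: C_1 → C_0 maps an edge to its endpoints' difference, ∂[p,q] = q − p.
The resulting 6×9 matrix has rank 5, and its Smith normal form has invariant factors (1,1,1,1,1).

Boundary ∂_2: C_2 → C_1 maps a triangle to the signed sum of its edges. For instance
  ∂[0,3,5] = [3,5] − [0,5] + [0,3],
  ∂[2,4,5] = [4,5] − [2,5] + [2,4].
The resulting 9×3 matrix has rank 3, and its Smith normal form has invariant factors (1,1,1).

Reading off H_k = ker ∂_k / im ∂_{k+1}:

  H_0: rank C_0 − rank ∂_1 = 6 − 5 = 1, and the invariant factors of ∂_1 are all 1, so H_0 = Z.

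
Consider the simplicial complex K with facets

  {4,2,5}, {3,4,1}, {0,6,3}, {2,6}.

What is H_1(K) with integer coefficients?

H_1 = Z.

Fix the vertex order 0 < 1 < 2 < 3 < 4 < 5 < 6 and write every simplex with vertices in increasing order. Then dim K = 2 and the simplices of K are:

  0-simplices (7): [0], [1], [2], [3], [4], [5], [6]
  1-simplices (10): [0,3], [0,6], [1,3], [1,4], [2,4], [2,5], [2,6], [3,4], [3,6], [4,5]
  2-simplices (3): [0,3,6], [1,3,4], [2,4,5]

so the chain groups are C_0 ≅ Z^7, C_1 ≅ Z^10, C_2 ≅ Z^3.

Boundary ∂_1: C_1 → C_0 sends each edge [p,q] (with p < q) to q − p. For instance
  ∂[1,4] = [4] − [1].
As a 7×10 matrix over Z this has rank 6, with invariant factors (1,1,1,1,1,1).

∂_2: C_2 → C_1 acts by ∂[p,q,r] = [q,r] − [p,r] + [p,q]. For instance
  ∂[2,4,5] = [4,5] − [2,5] + [2,4],
  ∂[1,3,4] = [3,4] − [1,4] + [1,3].
The 10×3 boundary matrix has rank 3 and Smith normal form diag(1,1,1).

From H_k ≅ ker(∂_k) / im(∂_{k+1}) we obtain:

  H_1: rank ker ∂_1 − rank ∂_2 = (10 − 6) − 3 = 1, and the invariant factors of ∂_2 are all 1, so H_1 ≅ Z.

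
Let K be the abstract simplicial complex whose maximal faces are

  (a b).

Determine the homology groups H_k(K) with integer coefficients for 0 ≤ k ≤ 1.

H_0 ≅ Z,  H_1 = 0.

K has 2 vertices, 1 edge.
rank ∂_0 = 0, rank ∂_1 = 1 ⇒ b_0 = 2 − 0 − 1 = 1; all invariant factors of ∂_1 are 1 so no torsion. So H_0 = Z.
rank ∂_1 = 1, rank ∂_2 = 0 ⇒ b_1 = 1 − 1 − 0 = 0. So H_1 = 0.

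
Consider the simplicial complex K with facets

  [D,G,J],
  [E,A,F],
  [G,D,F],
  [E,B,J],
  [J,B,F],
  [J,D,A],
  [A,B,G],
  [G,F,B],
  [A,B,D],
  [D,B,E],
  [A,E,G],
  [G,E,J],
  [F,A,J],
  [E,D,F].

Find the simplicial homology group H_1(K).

H_1 = Z^2.

We work with the vertex ordering A < B < D < E < F < G < J. The simplices of K, each written with vertices in increasing order, are:

  0-simplices (7): A, B, D, E, F, G, J
  1-simplices (21): AB, AD, AE, AF, AG, AJ, BD, BE, BF, BG, BJ, DE, DF, DG, DJ, EF, EG, EJ, FG, FJ, GJ
  2-simplices (14): ABD, ABG, ADJ, AEF, AEG, AFJ, BDE, BEJ, BFG, BFJ, DEF, DFG, DGJ, EGJ

giving chain groups C_0 ≅ Z^7, C_1 ≅ Z^21, C_2 ≅ Z^14.

The boundary map ∂_1: C_1 → C_0 maps an edge to its endpoints' difference, ∂[p,q] = q − p.
The resulting 7×21 matrix has rank 6, and its Smith normal form has invariant factors (1,1,1,1,1,1).

∂_2: C_2 → C_1 sends each 2-simplex [p,q,r] to [q,r] − [p,r] + [p,q]. For instance
  ∂ABG = BG − AG + AB,
  ∂ABD = BD − AD + AB.
As a 21×14 matrix over Z this has rank 13, with invariant factors (1,1,1,1,1,1,1,1,1,1,1,1,1).

Reading off H_k = ker ∂_k / im ∂_{k+1}:

  H_1: rank ker ∂_1 − rank ∂_2 = (21 − 6) − 13 = 2, and the invariant factors of ∂_2 are all 1, so H_1 = Z^2.

(K is a triangulation of the torus T^2.)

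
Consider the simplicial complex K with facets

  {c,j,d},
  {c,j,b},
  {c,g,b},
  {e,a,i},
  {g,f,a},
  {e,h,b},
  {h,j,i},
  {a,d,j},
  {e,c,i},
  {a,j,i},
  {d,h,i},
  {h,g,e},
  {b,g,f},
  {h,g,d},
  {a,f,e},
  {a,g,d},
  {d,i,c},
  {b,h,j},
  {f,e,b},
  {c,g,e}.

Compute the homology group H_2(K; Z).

Order the vertices as a < b < c < d < e < f < g < h < i < j. Listing each simplex with vertices in this order, K has dimension 2 with simplices:

  0-simplices (10): a, b, c, d, e, f, g, h, i, j
  1-simplices (30): ad, ae, af, ag, ai, aj, bc, be, bf, bg, bh, bj, cd, ce, cg, ci, cj, dg, dh, di, dj, ef, eg, eh, ei, fg, gh, hi, hj, ij
  2-simplices (20): adg, adj, aef, aei, afg, aij, bcg, bcj, bef, beh, bfg, bhj, cdi, cdj, ceg, cei, dgh, dhi, egh, hij

Hence C_0 ≅ Z^10, C_1 ≅ Z^30, C_2 ≅ Z^20.

Boundary ∂_1: C_1 → C_0 sends each edge [p,q] (with p < q) to q − p.
The 10×30 boundary matrix has rank 9 and Smith normal form diag(1,1,1,1,1,1,1,1,1).

∂_2: C_2 → C_1 maps a triangle to the signed sum of its edges. For instance
  ∂ceg = eg − cg + ce,
  ∂aei = ei − ai + ae.
The resulting 30×20 matrix has rank 20, and its Smith normal form has invariant factors (1,1,1,1,1,1,1,1,1,1,1,1,1,1,1,1,1,1,1,2).

Now H_k = ker ∂_k / im ∂_{k+1}, so:

  H_2: rank ker ∂_2 − rank ∂_3 = (20 − 20) − 0 = 0, and there is no ∂_3, so H_2 = 0.

(K is a triangulation of the Klein bottle.)

H_2 = 0.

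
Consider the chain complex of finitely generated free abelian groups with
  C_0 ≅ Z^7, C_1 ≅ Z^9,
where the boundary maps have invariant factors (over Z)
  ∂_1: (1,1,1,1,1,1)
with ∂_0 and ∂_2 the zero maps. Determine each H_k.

H_0 = Z,  H_1 = Z^3.

H_0: b_0 = 7 − 0 − 6 = 1; torsion from ∂_1 factors > 1: none. So H_0 = Z.
H_1: b_1 = 9 − 6 − 0 = 3; torsion from ∂_2 factors > 1: none. So H_1 = Z^3.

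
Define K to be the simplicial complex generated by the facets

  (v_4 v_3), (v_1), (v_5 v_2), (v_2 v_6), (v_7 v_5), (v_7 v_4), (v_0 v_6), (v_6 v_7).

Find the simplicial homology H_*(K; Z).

H_0 = Z^2,  H_1 = Z.

We work with the vertex ordering v_0 < v_1 < v_2 < v_3 < v_4 < v_5 < v_6 < v_7. The simplices of K, each written with vertices in increasing order, are:

  0-simplices (8): [v_0], [v_1], [v_2], [v_3], [v_4], [v_5], [v_6], [v_7]
  1-simplices (7): [v_0,v_6], [v_2,v_5], [v_2,v_6], [v_3,v_4], [v_4,v_7], [v_5,v_7], [v_6,v_7]

Hence C_0 ≅ Z^8, C_1 ≅ Z^7.

The boundary map ∂_1: C_1 → C_0 sends each edge [p,q] (with p < q) to q − p.
The resulting 8×7 matrix has rank 6, and its Smith normal form has invariant factors (1,1,1,1,1,1).

Reading off H_k = ker ∂_k / im ∂_{k+1}:

  H_0: rank C_0 − rank ∂_1 = 8 − 6 = 2, and the invariant factors of ∂_1 are all 1, so H_0 ≅ Z^2.
  H_1: rank ker ∂_1 − rank ∂_2 = (7 − 6) − 0 = 1, and there is no ∂_2, so H_1 ≅ Z.

As a check, the Euler characteristic is 8 − 7 = 1, which agrees with 2 − 1 = 1.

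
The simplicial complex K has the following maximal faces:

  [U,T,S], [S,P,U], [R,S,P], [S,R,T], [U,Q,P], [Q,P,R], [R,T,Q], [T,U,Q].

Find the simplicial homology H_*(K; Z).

H_0 ≅ Z,  H_1 = 0,  H_2 ≅ Z.

Order the vertices as P < Q < R < S < T < U. Listing each simplex with vertices in this order, K has dimension 2 with simplices:

  0-simplices (6): P, Q, R, S, T, U
  1-simplices (12): PQ, PR, PS, PU, QR, QT, QU, RS, RT, ST, SU, TU
  2-simplices (8): PQR, PQU, PRS, PSU, QRT, QTU, RST, STU

Hence C_0 ≅ Z^6, C_1 ≅ Z^12, C_2 ≅ Z^8.

∂_1: C_1 → C_0 is given by ∂[p,q] = [q] − [p]. For instance
  ∂QT = T − Q.
This gives a 6×12 integer matrix of rank 5; reducing to Smith normal form yields diagonal entries (1,1,1,1,1).

Boundary ∂_2: C_2 → C_1 maps a triangle to the signed sum of its edges. For instance
  ∂RST = ST − RT + RS,
  ∂PQU = QU − PU + PQ.
The resulting 12×8 matrix has rank 7, and its Smith normal form has invariant factors (1,1,1,1,1,1,1).

From H_k ≅ ker(∂_k) / im(∂_{k+1}) we obtain:

  H_0: rank C_0 − rank ∂_1 = 6 − 5 = 1, and the invariant factors of ∂_1 are all 1, so H_0 ≅ Z.
  H_1: rank ker ∂_1 − rank ∂_2 = (12 − 5) − 7 = 0, and the invariant factors of ∂_2 are all 1, so H_1 ≅ 0.
  H_2: rank ker ∂_2 − rank ∂_3 = (8 − 7) − 0 = 1, and there is no ∂_3, so H_2 ≅ Z.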